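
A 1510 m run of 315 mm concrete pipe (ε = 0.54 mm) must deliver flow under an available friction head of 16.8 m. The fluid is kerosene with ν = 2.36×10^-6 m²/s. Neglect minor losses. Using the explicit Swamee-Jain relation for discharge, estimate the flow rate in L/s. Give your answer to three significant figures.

Swamee-Jain (Type II): Q = -0.965·√(gD⁵h_f/L)·ln[ε/(3.7D) + √(3.17ν²L/(gD³h_f))]
√(gD⁵h_f/L) = √(9.81·0.315⁵·16.8/1510) = 0.01840
ε/(3.7D) = 4.63×10^-4; √(3.17ν²L/(gD³h_f)) = 7.19×10^-5
Q = -0.965·0.01840·ln(5.353×10^-4) = 0.1337 m³/s
Check: V = 1.72 m/s, Re = 2.29×10^5, f = 0.02352, h_f = 16.9 m ≈ 16.8 m ✓

Q ≈ 134 L/s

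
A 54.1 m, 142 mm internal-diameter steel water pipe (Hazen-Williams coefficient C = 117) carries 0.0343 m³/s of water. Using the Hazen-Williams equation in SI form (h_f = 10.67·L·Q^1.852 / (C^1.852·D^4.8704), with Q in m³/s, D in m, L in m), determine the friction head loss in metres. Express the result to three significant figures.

h_f = 10.67·54.1·0.0343^1.852 / (117^1.852·0.142^4.8704) = 2.224 m

h_f ≈ 2.22 m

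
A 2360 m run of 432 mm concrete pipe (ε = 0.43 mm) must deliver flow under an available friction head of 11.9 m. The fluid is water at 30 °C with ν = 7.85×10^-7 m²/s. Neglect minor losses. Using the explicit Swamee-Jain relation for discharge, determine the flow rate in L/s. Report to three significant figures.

Q ≈ 214 L/s

Swamee-Jain (Type II): Q = -0.965·√(gD⁵h_f/L)·ln[ε/(3.7D) + √(3.17ν²L/(gD³h_f))]
√(gD⁵h_f/L) = √(9.81·0.432⁵·11.9/2360) = 0.02728
ε/(3.7D) = 2.69×10^-4; √(3.17ν²L/(gD³h_f)) = 2.21×10^-5
Q = -0.965·0.02728·ln(2.912×10^-4) = 0.2143 m³/s
Check: V = 1.46 m/s, Re = 8.05×10^5, f = 0.02009, h_f = 12.0 m ≈ 11.9 m ✓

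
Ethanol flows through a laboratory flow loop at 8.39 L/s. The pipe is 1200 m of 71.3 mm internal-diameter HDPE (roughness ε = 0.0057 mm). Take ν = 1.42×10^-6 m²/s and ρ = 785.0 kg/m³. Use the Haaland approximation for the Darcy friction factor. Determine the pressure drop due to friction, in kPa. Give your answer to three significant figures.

Δp ≈ 525 kPa

V = 4Q/(πD²) = 4·0.00839/(π·0.0713²) = 2.101 m/s
Re = VD/ν = 2.101·0.0713/1.42×10^-6 = 1.06×10^5 → turbulent
ε/D = 0.0057/71.3 = 7.99×10^-5
Haaland: f = 0.01799
h_f = f(L/D)V²/(2g) = 0.01799·(1200/0.0713)·2.101²/(2·9.81) = 68.12 m
Δp = ρg·h_f = 785.0·9.81·68.12 = 524.6 kPa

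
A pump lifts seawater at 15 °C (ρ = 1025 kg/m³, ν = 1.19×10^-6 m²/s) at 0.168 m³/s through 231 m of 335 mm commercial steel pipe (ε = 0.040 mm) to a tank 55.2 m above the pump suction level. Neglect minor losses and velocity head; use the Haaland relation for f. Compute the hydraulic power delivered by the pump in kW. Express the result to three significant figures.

V = 4Q/(πD²) = 1.906 m/s; Re = 5.37×10^5; ε/D = 1.19×10^-4; f = 0.01437
h_f = f(L/D)V²/2g = 1.835 m
Total head H = z + h_f = 55.2 + 1.835 = 57.03 m
P_hyd = ρgQH = 1025·9.81·0.168·57.03 = 96.35 kW

P_hyd ≈ 96.3 kW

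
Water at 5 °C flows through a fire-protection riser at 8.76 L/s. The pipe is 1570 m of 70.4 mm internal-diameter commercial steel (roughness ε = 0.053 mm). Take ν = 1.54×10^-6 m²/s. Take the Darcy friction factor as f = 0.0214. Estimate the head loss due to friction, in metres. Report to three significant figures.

V = 4Q/(πD²) = 4·0.00876/(π·0.0704²) = 2.250 m/s
h_f = f(L/D)V²/(2g) = 0.02140·(1570/0.0704)·2.250²/(2·9.81) = 123.2 m

h_f ≈ 123 m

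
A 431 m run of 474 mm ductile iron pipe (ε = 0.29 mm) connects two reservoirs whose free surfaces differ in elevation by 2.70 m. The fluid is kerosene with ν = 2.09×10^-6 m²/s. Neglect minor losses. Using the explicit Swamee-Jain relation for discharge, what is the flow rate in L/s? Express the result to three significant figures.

Q ≈ 313 L/s

Swamee-Jain (Type II): Q = -0.965·√(gD⁵h_f/L)·ln[ε/(3.7D) + √(3.17ν²L/(gD³h_f))]
√(gD⁵h_f/L) = √(9.81·0.474⁵·2.70/431) = 0.03835
ε/(3.7D) = 1.65×10^-4; √(3.17ν²L/(gD³h_f)) = 4.60×10^-5
Q = -0.965·0.03835·ln(2.114×10^-4) = 0.3131 m³/s
Check: V = 1.77 m/s, Re = 4.02×10^5, f = 0.01863, h_f = 2.72 m ≈ 2.70 m ✓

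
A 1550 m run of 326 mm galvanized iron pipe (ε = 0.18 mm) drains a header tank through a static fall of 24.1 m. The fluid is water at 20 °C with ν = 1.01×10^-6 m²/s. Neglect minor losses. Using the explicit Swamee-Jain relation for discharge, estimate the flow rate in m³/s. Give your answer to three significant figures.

Swamee-Jain (Type II): Q = -0.965·√(gD⁵h_f/L)·ln[ε/(3.7D) + √(3.17ν²L/(gD³h_f))]
√(gD⁵h_f/L) = √(9.81·0.326⁵·24.1/1550) = 0.02370
ε/(3.7D) = 1.49×10^-4; √(3.17ν²L/(gD³h_f)) = 2.47×10^-5
Q = -0.965·0.02370·ln(1.740×10^-4) = 0.1980 m³/s
Check: V = 2.37 m/s, Re = 7.66×10^5, f = 0.01779, h_f = 24.2 m ≈ 24.1 m ✓

Q ≈ 0.198 m³/s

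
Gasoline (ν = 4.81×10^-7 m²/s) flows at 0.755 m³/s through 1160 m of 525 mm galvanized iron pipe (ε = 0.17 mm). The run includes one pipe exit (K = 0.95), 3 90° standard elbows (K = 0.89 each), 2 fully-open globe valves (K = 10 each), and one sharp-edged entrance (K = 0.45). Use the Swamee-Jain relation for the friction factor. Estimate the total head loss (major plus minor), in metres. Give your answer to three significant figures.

H_L ≈ 36.1 m

V = 4Q/(πD²) = 3.488 m/s; V²/2g = 0.6200 m
Re = 3.81×10^6, ε/D = 3.24×10^-4 → f = 0.01543 (Swamee-Jain)
Major: h_f = f(L/D)·V²/2g = 0.01543·2210·0.6200 = 21.14 m
Minor: ΣK = 24.1; h_m = ΣK·V²/2g = 14.92 m
Total H_L = 21.14 + 14.92 = 36.06 m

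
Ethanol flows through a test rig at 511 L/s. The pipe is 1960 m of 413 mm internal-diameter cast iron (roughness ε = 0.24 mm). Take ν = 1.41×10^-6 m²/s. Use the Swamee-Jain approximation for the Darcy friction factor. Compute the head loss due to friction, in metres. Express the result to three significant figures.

h_f ≈ 62.6 m

V = 4Q/(πD²) = 4·0.511/(π·0.413²) = 3.814 m/s
Re = VD/ν = 3.814·0.413/1.41×10^-6 = 1.12×10^6 → turbulent
ε/D = 0.24/413 = 5.81×10^-4
Swamee-Jain: f = 0.01778
h_f = f(L/D)V²/(2g) = 0.01778·(1960/0.413)·3.814²/(2·9.81) = 62.56 m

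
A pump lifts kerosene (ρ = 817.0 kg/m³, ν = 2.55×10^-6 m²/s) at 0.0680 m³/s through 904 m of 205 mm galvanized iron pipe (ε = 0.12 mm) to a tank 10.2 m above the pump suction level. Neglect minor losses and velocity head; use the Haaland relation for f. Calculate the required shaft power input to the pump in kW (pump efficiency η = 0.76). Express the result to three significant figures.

V = 4Q/(πD²) = 2.060 m/s; Re = 1.66×10^5; ε/D = 5.85×10^-4; f = 0.01938
h_f = f(L/D)V²/2g = 18.48 m
Total head H = z + h_f = 10.2 + 18.48 = 28.68 m
P_hyd = ρgQH = 817.0·9.81·0.0680·28.68 = 15.63 kW
P_shaft = P_hyd/η = 15.63/0.76 = 20.57 kW

P_shaft ≈ 20.6 kW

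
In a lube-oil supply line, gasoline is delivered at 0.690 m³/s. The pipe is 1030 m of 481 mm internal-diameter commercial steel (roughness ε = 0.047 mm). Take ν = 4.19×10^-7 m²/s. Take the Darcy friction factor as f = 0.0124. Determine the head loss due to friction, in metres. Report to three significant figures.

V = 4Q/(πD²) = 4·0.690/(π·0.481²) = 3.797 m/s
h_f = f(L/D)V²/(2g) = 0.01240·(1030/0.481)·3.797²/(2·9.81) = 19.51 m

h_f ≈ 19.5 m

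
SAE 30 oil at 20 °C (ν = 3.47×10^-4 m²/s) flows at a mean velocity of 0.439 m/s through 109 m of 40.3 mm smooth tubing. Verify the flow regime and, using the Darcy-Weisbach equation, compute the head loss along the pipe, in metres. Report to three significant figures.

h_f ≈ 33.3 m

Re = VD/ν = 0.439·0.04030/3.47×10^-4 = 51.0 → laminar (Re < 2300)
f = 64/Re = 1.255
h_f = f(L/D)V²/(2g) = 1.255·(109/0.04030)·0.439²/(2·9.81) = 33.35 m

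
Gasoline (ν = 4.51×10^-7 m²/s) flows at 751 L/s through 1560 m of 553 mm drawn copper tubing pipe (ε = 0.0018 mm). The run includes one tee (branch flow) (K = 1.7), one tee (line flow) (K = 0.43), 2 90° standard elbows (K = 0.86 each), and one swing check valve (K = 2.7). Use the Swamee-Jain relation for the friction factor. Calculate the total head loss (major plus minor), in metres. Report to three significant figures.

H_L ≈ 16.7 m

V = 4Q/(πD²) = 3.127 m/s; V²/2g = 0.4983 m
Re = 3.83×10^6, ε/D = 3.25×10^-6 → f = 0.009560 (Swamee-Jain)
Major: h_f = f(L/D)·V²/2g = 0.009560·2821·0.4983 = 13.44 m
Minor: ΣK = 6.55; h_m = ΣK·V²/2g = 3.264 m
Total H_L = 13.44 + 3.264 = 16.70 m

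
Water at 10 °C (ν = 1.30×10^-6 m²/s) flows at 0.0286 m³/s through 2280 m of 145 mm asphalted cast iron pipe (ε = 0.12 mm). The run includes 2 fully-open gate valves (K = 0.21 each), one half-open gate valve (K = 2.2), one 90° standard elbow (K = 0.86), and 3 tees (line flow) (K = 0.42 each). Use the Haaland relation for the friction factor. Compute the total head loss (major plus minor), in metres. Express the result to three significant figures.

V = 4Q/(πD²) = 1.732 m/s; V²/2g = 0.1529 m
Re = 1.93×10^5, ε/D = 8.28×10^-4 → f = 0.02024 (Haaland)
Major: h_f = f(L/D)·V²/2g = 0.02024·15724·0.1529 = 48.66 m
Minor: ΣK = 4.74; h_m = ΣK·V²/2g = 0.7247 m
Total H_L = 48.66 + 0.7247 = 49.38 m

H_L ≈ 49.4 m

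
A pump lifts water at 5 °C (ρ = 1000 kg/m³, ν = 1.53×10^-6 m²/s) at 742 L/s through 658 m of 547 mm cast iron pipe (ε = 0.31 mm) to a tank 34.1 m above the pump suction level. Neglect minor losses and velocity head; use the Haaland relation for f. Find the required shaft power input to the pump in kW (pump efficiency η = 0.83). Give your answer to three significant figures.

P_shaft ≈ 393 kW

V = 4Q/(πD²) = 3.157 m/s; Re = 1.13×10^6; ε/D = 5.67×10^-4; f = 0.01757
h_f = f(L/D)V²/2g = 10.74 m
Total head H = z + h_f = 34.1 + 10.74 = 44.84 m
P_hyd = ρgQH = 1000·9.81·0.742·44.84 = 326.4 kW
P_shaft = P_hyd/η = 326.4/0.83 = 393.2 kW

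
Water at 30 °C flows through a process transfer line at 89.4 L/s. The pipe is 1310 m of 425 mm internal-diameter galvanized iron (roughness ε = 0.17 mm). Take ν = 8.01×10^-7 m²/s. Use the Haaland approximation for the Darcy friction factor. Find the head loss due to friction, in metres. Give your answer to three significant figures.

h_f ≈ 1.08 m

V = 4Q/(πD²) = 4·0.0894/(π·0.425²) = 0.6302 m/s
Re = VD/ν = 0.6302·0.425/8.01×10^-7 = 3.34×10^5 → turbulent
ε/D = 0.17/425 = 4.00×10^-4
Haaland: f = 0.01733
h_f = f(L/D)V²/(2g) = 0.01733·(1310/0.425)·0.6302²/(2·9.81) = 1.081 m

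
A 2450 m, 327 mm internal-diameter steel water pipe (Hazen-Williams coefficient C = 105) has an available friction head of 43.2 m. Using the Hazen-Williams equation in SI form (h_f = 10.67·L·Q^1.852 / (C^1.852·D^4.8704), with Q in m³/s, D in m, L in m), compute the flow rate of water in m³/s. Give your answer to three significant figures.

Rearranging: Q = [h_f·C^1.852·D^4.8704 / (10.67·L)]^(1/1.852)
Q = [43.2·105^1.852·0.327^4.8704 / (10.67·2450)]^0.540 = 0.1748 m³/s

Q ≈ 0.175 m³/s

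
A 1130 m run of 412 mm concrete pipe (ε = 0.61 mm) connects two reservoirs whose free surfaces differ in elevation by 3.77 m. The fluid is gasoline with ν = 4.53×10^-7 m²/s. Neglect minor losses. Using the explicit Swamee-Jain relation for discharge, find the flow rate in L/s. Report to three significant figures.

Q ≈ 148 L/s

Swamee-Jain (Type II): Q = -0.965·√(gD⁵h_f/L)·ln[ε/(3.7D) + √(3.17ν²L/(gD³h_f))]
√(gD⁵h_f/L) = √(9.81·0.412⁵·3.77/1130) = 0.01971
ε/(3.7D) = 4.00×10^-4; √(3.17ν²L/(gD³h_f)) = 1.69×10^-5
Q = -0.965·0.01971·ln(4.170×10^-4) = 0.1480 m³/s
Check: V = 1.11 m/s, Re = 1.01×10^6, f = 0.02196, h_f = 3.79 m ≈ 3.77 m ✓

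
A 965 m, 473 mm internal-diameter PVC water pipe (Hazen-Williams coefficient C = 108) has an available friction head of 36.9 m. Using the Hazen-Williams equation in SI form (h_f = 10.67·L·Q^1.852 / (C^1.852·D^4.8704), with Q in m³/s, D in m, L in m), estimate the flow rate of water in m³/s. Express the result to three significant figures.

Q ≈ 0.721 m³/s

Rearranging: Q = [h_f·C^1.852·D^4.8704 / (10.67·L)]^(1/1.852)
Q = [36.9·108^1.852·0.473^4.8704 / (10.67·965)]^0.540 = 0.7208 m³/s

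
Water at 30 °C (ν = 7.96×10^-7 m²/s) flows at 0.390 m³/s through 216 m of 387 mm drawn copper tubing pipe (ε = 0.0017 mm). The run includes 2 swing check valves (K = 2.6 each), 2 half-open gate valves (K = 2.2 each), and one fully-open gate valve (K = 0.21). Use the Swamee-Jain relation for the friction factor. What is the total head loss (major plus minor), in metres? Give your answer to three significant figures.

H_L ≈ 8.90 m

V = 4Q/(πD²) = 3.316 m/s; V²/2g = 0.5603 m
Re = 1.61×10^6, ε/D = 4.39×10^-6 → f = 0.01088 (Swamee-Jain)
Major: h_f = f(L/D)·V²/2g = 0.01088·558.1·0.5603 = 3.401 m
Minor: ΣK = 9.81; h_m = ΣK·V²/2g = 5.496 m
Total H_L = 3.401 + 5.496 = 8.898 m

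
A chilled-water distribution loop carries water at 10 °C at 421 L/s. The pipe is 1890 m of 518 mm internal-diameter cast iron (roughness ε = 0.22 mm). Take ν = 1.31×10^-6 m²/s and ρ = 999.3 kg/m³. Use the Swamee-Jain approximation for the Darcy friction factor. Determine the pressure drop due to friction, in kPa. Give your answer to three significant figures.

V = 4Q/(πD²) = 4·0.421/(π·0.518²) = 1.998 m/s
Re = VD/ν = 1.998·0.518/1.31×10^-6 = 7.90×10^5 → turbulent
ε/D = 0.22/518 = 4.25×10^-4
Swamee-Jain: f = 0.01691
h_f = f(L/D)V²/(2g) = 0.01691·(1890/0.518)·1.998²/(2·9.81) = 12.55 m
Δp = ρg·h_f = 999.3·9.81·12.55 = 123.1 kPa

Δp ≈ 123 kPa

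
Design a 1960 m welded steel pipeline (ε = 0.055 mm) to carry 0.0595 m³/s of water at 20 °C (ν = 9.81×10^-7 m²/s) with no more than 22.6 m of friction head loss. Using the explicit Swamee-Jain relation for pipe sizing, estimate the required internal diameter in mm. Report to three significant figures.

Swamee-Jain (Type III): D = 0.66·[ε^1.25·(LQ²/(gh_f))^4.75 + ν·Q^9.4·(L/(gh_f))^5.2]^0.04
LQ²/(gh_f) = 0.03130; L/(gh_f) = 8.841
Term 1 = ε^1.25·(…)^4.75 = 3.38×10^-13; Term 2 = ν·Q^9.4·(…)^5.2 = 2.48×10^-13
D = 0.66·(3.38×10^-13 + 2.48×10^-13)^0.04 = 0.2139 m = 214 mm
Check: V = 1.66 m/s, Re = 3.61×10^5, f = 0.01646, h_f = 21.1 m ≈ 22.6 m ✓

D ≈ 214 mm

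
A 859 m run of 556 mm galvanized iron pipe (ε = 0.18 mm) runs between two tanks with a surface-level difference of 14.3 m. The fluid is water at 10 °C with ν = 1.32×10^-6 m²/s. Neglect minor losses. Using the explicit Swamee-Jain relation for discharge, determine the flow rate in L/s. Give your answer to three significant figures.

Q ≈ 827 L/s

Swamee-Jain (Type II): Q = -0.965·√(gD⁵h_f/L)·ln[ε/(3.7D) + √(3.17ν²L/(gD³h_f))]
√(gD⁵h_f/L) = √(9.81·0.556⁵·14.3/859) = 0.09315
ε/(3.7D) = 8.75×10^-5; √(3.17ν²L/(gD³h_f)) = 1.40×10^-5
Q = -0.965·0.09315·ln(1.015×10^-4) = 0.8266 m³/s
Check: V = 3.40 m/s, Re = 1.43×10^6, f = 0.01576, h_f = 14.4 m ≈ 14.3 m ✓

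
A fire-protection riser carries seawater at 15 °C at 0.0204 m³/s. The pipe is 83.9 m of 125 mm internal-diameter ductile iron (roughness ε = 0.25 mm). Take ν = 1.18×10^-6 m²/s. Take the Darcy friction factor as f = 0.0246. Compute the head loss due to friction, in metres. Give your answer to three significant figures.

V = 4Q/(πD²) = 4·0.0204/(π·0.125²) = 1.662 m/s
h_f = f(L/D)V²/(2g) = 0.02460·(83.9/0.125)·1.662²/(2·9.81) = 2.326 m

h_f ≈ 2.33 m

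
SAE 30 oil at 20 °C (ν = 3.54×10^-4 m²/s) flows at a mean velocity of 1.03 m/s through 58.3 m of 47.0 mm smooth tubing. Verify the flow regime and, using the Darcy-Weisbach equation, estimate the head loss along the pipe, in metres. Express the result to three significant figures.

h_f ≈ 31.4 m

Re = VD/ν = 1.03·0.04700/3.54×10^-4 = 137 → laminar (Re < 2300)
f = 64/Re = 0.4680
h_f = f(L/D)V²/(2g) = 0.4680·(58.3/0.04700)·1.03²/(2·9.81) = 31.39 m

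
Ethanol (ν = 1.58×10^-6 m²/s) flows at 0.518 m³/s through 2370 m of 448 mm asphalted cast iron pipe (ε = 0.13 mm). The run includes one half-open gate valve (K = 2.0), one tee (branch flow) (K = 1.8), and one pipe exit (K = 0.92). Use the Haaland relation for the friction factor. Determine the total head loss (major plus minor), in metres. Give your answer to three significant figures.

H_L ≈ 47.9 m

V = 4Q/(πD²) = 3.286 m/s; V²/2g = 0.5504 m
Re = 9.32×10^5, ε/D = 2.90×10^-4 → f = 0.01556 (Haaland)
Major: h_f = f(L/D)·V²/2g = 0.01556·5290·0.5504 = 45.29 m
Minor: ΣK = 4.72; h_m = ΣK·V²/2g = 2.598 m
Total H_L = 45.29 + 2.598 = 47.89 m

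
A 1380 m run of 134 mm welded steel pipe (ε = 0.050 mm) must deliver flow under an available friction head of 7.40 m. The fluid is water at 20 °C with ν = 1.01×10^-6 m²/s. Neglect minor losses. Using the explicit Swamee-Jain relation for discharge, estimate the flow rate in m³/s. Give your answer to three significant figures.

Q ≈ 0.0120 m³/s

Swamee-Jain (Type II): Q = -0.965·√(gD⁵h_f/L)·ln[ε/(3.7D) + √(3.17ν²L/(gD³h_f))]
√(gD⁵h_f/L) = √(9.81·0.134⁵·7.40/1380) = 0.001508
ε/(3.7D) = 1.01×10^-4; √(3.17ν²L/(gD³h_f)) = 1.60×10^-4
Q = -0.965·0.001508·ln(2.607×10^-4) = 0.01201 m³/s
Check: V = 0.851 m/s, Re = 1.13×10^5, f = 0.01952, h_f = 7.42 m ≈ 7.40 m ✓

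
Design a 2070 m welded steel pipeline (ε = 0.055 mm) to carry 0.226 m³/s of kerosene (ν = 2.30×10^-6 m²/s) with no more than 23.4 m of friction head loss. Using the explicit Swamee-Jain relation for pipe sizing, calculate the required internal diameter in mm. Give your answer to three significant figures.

Swamee-Jain (Type III): D = 0.66·[ε^1.25·(LQ²/(gh_f))^4.75 + ν·Q^9.4·(L/(gh_f))^5.2]^0.04
LQ²/(gh_f) = 0.4606; L/(gh_f) = 9.017
Term 1 = ε^1.25·(…)^4.75 = 1.19×10^-7; Term 2 = ν·Q^9.4·(…)^5.2 = 1.81×10^-7
D = 0.66·(1.19×10^-7 + 1.81×10^-7)^0.04 = 0.3619 m = 362 mm
Check: V = 2.20 m/s, Re = 3.46×10^5, f = 0.01564, h_f = 22.0 m ≈ 23.4 m ✓

D ≈ 362 mm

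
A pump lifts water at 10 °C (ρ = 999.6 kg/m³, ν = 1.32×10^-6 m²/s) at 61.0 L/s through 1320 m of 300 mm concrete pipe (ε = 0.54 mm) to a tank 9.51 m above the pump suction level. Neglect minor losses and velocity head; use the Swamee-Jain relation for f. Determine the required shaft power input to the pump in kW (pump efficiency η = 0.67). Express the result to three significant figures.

V = 4Q/(πD²) = 0.8630 m/s; Re = 1.96×10^5; ε/D = 0.00180; f = 0.02393
h_f = f(L/D)V²/2g = 3.996 m
Total head H = z + h_f = 9.51 + 3.996 = 13.51 m
P_hyd = ρgQH = 999.6·9.81·0.0610·13.51 = 8.079 kW
P_shaft = P_hyd/η = 8.079/0.67 = 12.06 kW

P_shaft ≈ 12.1 kW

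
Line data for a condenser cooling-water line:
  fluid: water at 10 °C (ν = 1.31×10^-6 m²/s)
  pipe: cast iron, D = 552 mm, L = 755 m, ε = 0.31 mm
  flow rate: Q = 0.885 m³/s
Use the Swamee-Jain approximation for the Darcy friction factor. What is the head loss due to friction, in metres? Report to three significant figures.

V = 4Q/(πD²) = 4·0.885/(π·0.552²) = 3.698 m/s
Re = VD/ν = 3.698·0.552/1.31×10^-6 = 1.56×10^6 → turbulent
ε/D = 0.31/552 = 5.62×10^-4
Swamee-Jain: f = 0.01752
h_f = f(L/D)V²/(2g) = 0.01752·(755/0.552)·3.698²/(2·9.81) = 16.71 m

h_f ≈ 16.7 m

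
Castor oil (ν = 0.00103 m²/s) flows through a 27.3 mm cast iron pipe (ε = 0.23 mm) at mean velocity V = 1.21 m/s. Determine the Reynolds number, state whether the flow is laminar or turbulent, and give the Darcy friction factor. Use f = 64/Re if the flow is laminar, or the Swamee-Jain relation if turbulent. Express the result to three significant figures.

Re ≈ 32.1; laminar; f = 64/Re ≈ 2.00

Re = VD/ν = 1.210·0.0273/0.00103 = 32.1
Re < 2300 → laminar → f = 64/Re = 1.996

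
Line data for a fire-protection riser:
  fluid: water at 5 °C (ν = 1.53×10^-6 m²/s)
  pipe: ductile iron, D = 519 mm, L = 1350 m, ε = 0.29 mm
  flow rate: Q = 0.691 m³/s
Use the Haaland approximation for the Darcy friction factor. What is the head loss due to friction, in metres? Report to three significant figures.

h_f ≈ 24.8 m

V = 4Q/(πD²) = 4·0.691/(π·0.519²) = 3.266 m/s
Re = VD/ν = 3.266·0.519/1.53×10^-6 = 1.11×10^6 → turbulent
ε/D = 0.29/519 = 5.59×10^-4
Haaland: f = 0.01753
h_f = f(L/D)V²/(2g) = 0.01753·(1350/0.519)·3.266²/(2·9.81) = 24.79 m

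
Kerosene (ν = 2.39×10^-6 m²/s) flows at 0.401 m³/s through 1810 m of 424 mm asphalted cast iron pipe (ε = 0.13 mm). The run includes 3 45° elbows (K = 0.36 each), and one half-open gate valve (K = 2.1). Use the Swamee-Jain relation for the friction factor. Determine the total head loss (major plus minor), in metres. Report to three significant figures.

V = 4Q/(πD²) = 2.840 m/s; V²/2g = 0.4111 m
Re = 5.04×10^5, ε/D = 3.07×10^-4 → f = 0.01642 (Swamee-Jain)
Major: h_f = f(L/D)·V²/2g = 0.01642·4269·0.4111 = 28.81 m
Minor: ΣK = 3.18; h_m = ΣK·V²/2g = 1.307 m
Total H_L = 28.81 + 1.307 = 30.12 m

H_L ≈ 30.1 m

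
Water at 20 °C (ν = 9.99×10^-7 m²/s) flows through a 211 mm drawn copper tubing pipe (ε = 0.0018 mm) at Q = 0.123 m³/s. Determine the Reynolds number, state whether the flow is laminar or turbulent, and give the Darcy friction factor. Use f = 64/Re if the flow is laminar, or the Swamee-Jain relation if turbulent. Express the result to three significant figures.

V = 4Q/(πD²) = 3.518 m/s
Re = VD/ν = 3.518·0.211/9.99×10^-7 = 7.43×10^5
Re > 4000 → turbulent; ε/D = 8.53×10^-6
Swamee-Jain: f = 0.01239

Re ≈ 7.43×10^5; turbulent; f ≈ 0.0124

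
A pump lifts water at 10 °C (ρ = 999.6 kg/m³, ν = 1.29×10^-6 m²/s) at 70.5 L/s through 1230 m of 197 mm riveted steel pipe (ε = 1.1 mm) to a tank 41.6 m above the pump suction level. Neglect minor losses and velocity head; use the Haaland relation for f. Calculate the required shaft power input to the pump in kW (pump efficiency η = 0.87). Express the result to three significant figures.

P_shaft ≈ 75.9 kW

V = 4Q/(πD²) = 2.313 m/s; Re = 3.53×10^5; ε/D = 0.00558; f = 0.03170
h_f = f(L/D)V²/2g = 53.97 m
Total head H = z + h_f = 41.6 + 53.97 = 95.57 m
P_hyd = ρgQH = 999.6·9.81·0.0705·95.57 = 66.07 kW
P_shaft = P_hyd/η = 66.07/0.87 = 75.94 kW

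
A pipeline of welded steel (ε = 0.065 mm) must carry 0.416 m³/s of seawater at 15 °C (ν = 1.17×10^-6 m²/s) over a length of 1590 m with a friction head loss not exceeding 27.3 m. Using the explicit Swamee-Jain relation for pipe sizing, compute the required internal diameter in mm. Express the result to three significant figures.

Swamee-Jain (Type III): D = 0.66·[ε^1.25·(LQ²/(gh_f))^4.75 + ν·Q^9.4·(L/(gh_f))^5.2]^0.04
LQ²/(gh_f) = 1.027; L/(gh_f) = 5.937
Term 1 = ε^1.25·(…)^4.75 = 6.64×10^-6; Term 2 = ν·Q^9.4·(…)^5.2 = 3.24×10^-6
D = 0.66·(6.64×10^-6 + 3.24×10^-6)^0.04 = 0.4162 m = 416 mm
Check: V = 3.06 m/s, Re = 1.09×10^6, f = 0.01419, h_f = 25.8 m ≈ 27.3 m ✓

D ≈ 416 mm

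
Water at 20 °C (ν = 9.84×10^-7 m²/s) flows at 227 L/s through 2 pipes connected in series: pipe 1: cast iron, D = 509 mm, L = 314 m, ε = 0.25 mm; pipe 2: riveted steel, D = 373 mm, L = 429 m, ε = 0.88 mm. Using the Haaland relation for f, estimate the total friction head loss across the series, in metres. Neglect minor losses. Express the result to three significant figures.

Pipe 1: V = 1.116 m/s, Re = 5.77×10^5, ε/D = 4.91×10^-4, f = 0.01741, h_1 = f(L/D)V²/2g = 0.6814 m
Pipe 2: V = 2.077 m/s, Re = 7.87×10^5, ε/D = 0.00236, f = 0.02472, h_2 = f(L/D)V²/2g = 6.253 m
Series → Q common, losses add: H = Σh = 6.934 m

H ≈ 6.93 m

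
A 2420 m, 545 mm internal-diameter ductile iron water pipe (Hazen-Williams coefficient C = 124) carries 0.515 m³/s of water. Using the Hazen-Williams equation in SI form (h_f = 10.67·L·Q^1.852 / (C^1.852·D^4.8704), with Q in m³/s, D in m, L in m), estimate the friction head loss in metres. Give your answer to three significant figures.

h_f ≈ 19.3 m

h_f = 10.67·2420·0.515^1.852 / (124^1.852·0.545^4.8704) = 19.28 m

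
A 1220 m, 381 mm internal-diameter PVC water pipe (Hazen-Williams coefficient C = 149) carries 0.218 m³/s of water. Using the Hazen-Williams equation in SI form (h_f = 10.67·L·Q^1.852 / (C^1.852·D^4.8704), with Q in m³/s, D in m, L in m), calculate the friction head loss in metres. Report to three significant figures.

h_f ≈ 8.05 m

h_f = 10.67·1220·0.218^1.852 / (149^1.852·0.381^4.8704) = 8.048 m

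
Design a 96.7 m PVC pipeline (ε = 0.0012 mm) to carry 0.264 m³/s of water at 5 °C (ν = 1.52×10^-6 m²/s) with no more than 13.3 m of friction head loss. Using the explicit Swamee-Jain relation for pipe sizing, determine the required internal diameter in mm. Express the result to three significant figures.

D ≈ 220 mm

Swamee-Jain (Type III): D = 0.66·[ε^1.25·(LQ²/(gh_f))^4.75 + ν·Q^9.4·(L/(gh_f))^5.2]^0.04
LQ²/(gh_f) = 0.05166; L/(gh_f) = 0.7411
Term 1 = ε^1.25·(…)^4.75 = 3.06×10^-14; Term 2 = ν·Q^9.4·(…)^5.2 = 1.17×10^-12
D = 0.66·(3.06×10^-14 + 1.17×10^-12)^0.04 = 0.2202 m = 220 mm
Check: V = 6.94 m/s, Re = 1.00×10^6, f = 0.01174, h_f = 12.6 m ≈ 13.3 m ✓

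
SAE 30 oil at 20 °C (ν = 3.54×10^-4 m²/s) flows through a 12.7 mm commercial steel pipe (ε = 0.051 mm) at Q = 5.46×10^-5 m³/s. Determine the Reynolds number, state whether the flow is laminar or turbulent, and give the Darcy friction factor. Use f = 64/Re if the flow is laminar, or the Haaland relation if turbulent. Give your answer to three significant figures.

Re ≈ 15.5; laminar; f = 64/Re ≈ 4.14

V = 4Q/(πD²) = 0.4310 m/s
Re = VD/ν = 0.4310·0.0127/3.54×10^-4 = 15.5
Re < 2300 → laminar → f = 64/Re = 4.139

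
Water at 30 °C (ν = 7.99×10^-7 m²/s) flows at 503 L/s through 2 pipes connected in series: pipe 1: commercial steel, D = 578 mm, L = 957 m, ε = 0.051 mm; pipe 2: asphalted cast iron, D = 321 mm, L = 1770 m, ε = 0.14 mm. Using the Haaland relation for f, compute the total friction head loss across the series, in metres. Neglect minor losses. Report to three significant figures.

Pipe 1: V = 1.917 m/s, Re = 1.39×10^6, ε/D = 8.82×10^-5, f = 0.01281, h_1 = f(L/D)V²/2g = 3.974 m
Pipe 2: V = 6.215 m/s, Re = 2.50×10^6, ε/D = 4.36×10^-4, f = 0.01643, h_2 = f(L/D)V²/2g = 178.4 m
Series → Q common, losses add: H = Σh = 182.4 m

H ≈ 182 m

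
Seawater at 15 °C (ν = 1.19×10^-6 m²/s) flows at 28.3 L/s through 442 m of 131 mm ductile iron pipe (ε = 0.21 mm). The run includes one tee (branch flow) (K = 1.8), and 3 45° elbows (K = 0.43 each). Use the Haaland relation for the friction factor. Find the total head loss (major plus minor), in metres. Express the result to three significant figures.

H_L ≈ 18.1 m

V = 4Q/(πD²) = 2.100 m/s; V²/2g = 0.2247 m
Re = 2.31×10^5, ε/D = 0.00160 → f = 0.02294 (Haaland)
Major: h_f = f(L/D)·V²/2g = 0.02294·3374·0.2247 = 17.39 m
Minor: ΣK = 3.09; h_m = ΣK·V²/2g = 0.6943 m
Total H_L = 17.39 + 0.6943 = 18.08 m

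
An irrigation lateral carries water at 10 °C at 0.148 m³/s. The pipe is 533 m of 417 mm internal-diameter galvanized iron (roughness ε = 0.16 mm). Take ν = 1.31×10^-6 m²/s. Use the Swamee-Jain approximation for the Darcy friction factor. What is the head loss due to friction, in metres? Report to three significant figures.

V = 4Q/(πD²) = 4·0.148/(π·0.417²) = 1.084 m/s
Re = VD/ν = 1.084·0.417/1.31×10^-6 = 3.45×10^5 → turbulent
ε/D = 0.16/417 = 3.84×10^-4
Swamee-Jain: f = 0.01743
h_f = f(L/D)V²/(2g) = 0.01743·(533/0.417)·1.084²/(2·9.81) = 1.334 m

h_f ≈ 1.33 m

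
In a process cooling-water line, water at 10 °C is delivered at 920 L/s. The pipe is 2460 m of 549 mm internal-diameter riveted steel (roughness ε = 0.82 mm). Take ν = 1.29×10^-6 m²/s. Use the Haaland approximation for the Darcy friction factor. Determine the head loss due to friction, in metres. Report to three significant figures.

h_f ≈ 75.4 m

V = 4Q/(πD²) = 4·0.920/(π·0.549²) = 3.886 m/s
Re = VD/ν = 3.886·0.549/1.29×10^-6 = 1.65×10^6 → turbulent
ε/D = 0.82/549 = 0.00149
Haaland: f = 0.02187
h_f = f(L/D)V²/(2g) = 0.02187·(2460/0.549)·3.886²/(2·9.81) = 75.44 m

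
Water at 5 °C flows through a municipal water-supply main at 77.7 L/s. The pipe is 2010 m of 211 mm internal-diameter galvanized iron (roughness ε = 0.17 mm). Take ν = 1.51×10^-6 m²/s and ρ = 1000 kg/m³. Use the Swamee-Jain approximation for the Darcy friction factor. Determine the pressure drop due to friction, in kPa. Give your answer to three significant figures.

V = 4Q/(πD²) = 4·0.0777/(π·0.211²) = 2.222 m/s
Re = VD/ν = 2.222·0.211/1.51×10^-6 = 3.11×10^5 → turbulent
ε/D = 0.17/211 = 8.06×10^-4
Swamee-Jain: f = 0.01986
h_f = f(L/D)V²/(2g) = 0.01986·(2010/0.211)·2.222²/(2·9.81) = 47.62 m
Δp = ρg·h_f = 1000·9.81·47.62 = 467.1 kPa

Δp ≈ 467 kPa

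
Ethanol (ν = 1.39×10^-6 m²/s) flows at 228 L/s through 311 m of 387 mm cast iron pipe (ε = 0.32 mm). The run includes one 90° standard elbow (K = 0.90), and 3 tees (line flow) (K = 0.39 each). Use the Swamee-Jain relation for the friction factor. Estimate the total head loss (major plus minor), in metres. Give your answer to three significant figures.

V = 4Q/(πD²) = 1.938 m/s; V²/2g = 0.1915 m
Re = 5.40×10^5, ε/D = 8.27×10^-4 → f = 0.01951 (Swamee-Jain)
Major: h_f = f(L/D)·V²/2g = 0.01951·803.6·0.1915 = 3.002 m
Minor: ΣK = 2.07; h_m = ΣK·V²/2g = 0.3964 m
Total H_L = 3.002 + 0.3964 = 3.399 m

H_L ≈ 3.40 m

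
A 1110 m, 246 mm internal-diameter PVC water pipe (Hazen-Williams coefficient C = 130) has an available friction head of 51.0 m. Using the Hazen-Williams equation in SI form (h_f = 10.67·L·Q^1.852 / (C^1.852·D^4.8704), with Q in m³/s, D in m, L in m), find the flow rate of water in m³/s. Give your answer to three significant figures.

Rearranging: Q = [h_f·C^1.852·D^4.8704 / (10.67·L)]^(1/1.852)
Q = [51.0·130^1.852·0.246^4.8704 / (10.67·1110)]^0.540 = 0.1717 m³/s

Q ≈ 0.172 m³/s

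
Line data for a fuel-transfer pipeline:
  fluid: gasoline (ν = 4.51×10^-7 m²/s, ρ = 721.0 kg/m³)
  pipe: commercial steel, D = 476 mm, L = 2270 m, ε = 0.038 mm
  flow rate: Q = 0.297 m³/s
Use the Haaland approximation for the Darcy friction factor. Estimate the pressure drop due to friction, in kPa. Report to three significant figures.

Δp ≈ 59.7 kPa

V = 4Q/(πD²) = 4·0.297/(π·0.476²) = 1.669 m/s
Re = VD/ν = 1.669·0.476/4.51×10^-7 = 1.76×10^6 → turbulent
ε/D = 0.038/476 = 7.98×10^-5
Haaland: f = 0.01246
h_f = f(L/D)V²/(2g) = 0.01246·(2270/0.476)·1.669²/(2·9.81) = 8.435 m
Δp = ρg·h_f = 721.0·9.81·8.435 = 59.66 kPa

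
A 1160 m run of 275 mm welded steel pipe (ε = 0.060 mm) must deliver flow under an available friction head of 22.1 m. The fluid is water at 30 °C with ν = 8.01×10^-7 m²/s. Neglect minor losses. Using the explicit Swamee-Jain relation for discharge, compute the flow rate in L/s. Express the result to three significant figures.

Q ≈ 156 L/s

Swamee-Jain (Type II): Q = -0.965·√(gD⁵h_f/L)·ln[ε/(3.7D) + √(3.17ν²L/(gD³h_f))]
√(gD⁵h_f/L) = √(9.81·0.275⁵·22.1/1160) = 0.01714
ε/(3.7D) = 5.90×10^-5; √(3.17ν²L/(gD³h_f)) = 2.29×10^-5
Q = -0.965·0.01714·ln(8.184×10^-5) = 0.1557 m³/s
Check: V = 2.62 m/s, Re = 9.00×10^5, f = 0.01505, h_f = 22.2 m ≈ 22.1 m ✓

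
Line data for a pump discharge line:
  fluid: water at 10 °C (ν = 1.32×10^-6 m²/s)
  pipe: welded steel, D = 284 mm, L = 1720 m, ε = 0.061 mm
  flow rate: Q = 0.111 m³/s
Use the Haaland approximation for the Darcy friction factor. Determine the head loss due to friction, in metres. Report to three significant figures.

h_f ≈ 15.0 m

V = 4Q/(πD²) = 4·0.111/(π·0.284²) = 1.752 m/s
Re = VD/ν = 1.752·0.284/1.32×10^-6 = 3.77×10^5 → turbulent
ε/D = 0.061/284 = 2.15×10^-4
Haaland: f = 0.01581
h_f = f(L/D)V²/(2g) = 0.01581·(1720/0.284)·1.752²/(2·9.81) = 14.98 m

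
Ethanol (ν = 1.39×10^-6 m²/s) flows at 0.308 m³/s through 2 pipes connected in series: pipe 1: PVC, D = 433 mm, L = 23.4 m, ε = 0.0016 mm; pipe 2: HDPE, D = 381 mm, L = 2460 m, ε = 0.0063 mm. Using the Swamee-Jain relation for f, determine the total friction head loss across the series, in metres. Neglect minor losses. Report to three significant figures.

H ≈ 30.3 m

Pipe 1: V = 2.092 m/s, Re = 6.52×10^5, ε/D = 3.70×10^-6, f = 0.01256, h_1 = f(L/D)V²/2g = 0.1514 m
Pipe 2: V = 2.702 m/s, Re = 7.40×10^5, ε/D = 1.65×10^-5, f = 0.01255, h_2 = f(L/D)V²/2g = 30.14 m
Series → Q common, losses add: H = Σh = 30.29 m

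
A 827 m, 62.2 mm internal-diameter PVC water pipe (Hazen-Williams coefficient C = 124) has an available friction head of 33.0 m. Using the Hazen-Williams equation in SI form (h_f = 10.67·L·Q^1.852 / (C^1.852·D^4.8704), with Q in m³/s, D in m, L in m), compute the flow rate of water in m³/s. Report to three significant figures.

Rearranging: Q = [h_f·C^1.852·D^4.8704 / (10.67·L)]^(1/1.852)
Q = [33.0·124^1.852·0.0622^4.8704 / (10.67·827)]^0.540 = 0.004081 m³/s

Q ≈ 0.00408 m³/s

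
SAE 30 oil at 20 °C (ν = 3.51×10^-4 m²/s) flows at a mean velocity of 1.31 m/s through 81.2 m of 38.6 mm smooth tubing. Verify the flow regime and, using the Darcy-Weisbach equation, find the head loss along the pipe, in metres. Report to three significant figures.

Re = VD/ν = 1.31·0.03860/3.51×10^-4 = 144 → laminar (Re < 2300)
f = 64/Re = 0.4443
h_f = f(L/D)V²/(2g) = 0.4443·(81.2/0.03860)·1.31²/(2·9.81) = 81.74 m

h_f ≈ 81.7 m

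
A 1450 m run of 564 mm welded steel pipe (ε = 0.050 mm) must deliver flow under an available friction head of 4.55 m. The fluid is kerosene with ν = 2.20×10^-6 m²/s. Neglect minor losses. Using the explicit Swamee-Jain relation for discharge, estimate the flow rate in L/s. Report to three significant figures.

Q ≈ 383 L/s

Swamee-Jain (Type II): Q = -0.965·√(gD⁵h_f/L)·ln[ε/(3.7D) + √(3.17ν²L/(gD³h_f))]
√(gD⁵h_f/L) = √(9.81·0.564⁵·4.55/1450) = 0.04191
ε/(3.7D) = 2.40×10^-5; √(3.17ν²L/(gD³h_f)) = 5.27×10^-5
Q = -0.965·0.04191·ln(7.667×10^-5) = 0.3833 m³/s
Check: V = 1.53 m/s, Re = 3.93×10^5, f = 0.01477, h_f = 4.55 m ≈ 4.55 m ✓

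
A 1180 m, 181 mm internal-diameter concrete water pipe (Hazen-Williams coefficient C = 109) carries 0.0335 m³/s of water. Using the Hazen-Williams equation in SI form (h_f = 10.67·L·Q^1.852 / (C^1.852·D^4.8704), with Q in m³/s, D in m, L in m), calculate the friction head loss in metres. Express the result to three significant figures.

h_f ≈ 16.2 m

h_f = 10.67·1180·0.0335^1.852 / (109^1.852·0.181^4.8704) = 16.24 m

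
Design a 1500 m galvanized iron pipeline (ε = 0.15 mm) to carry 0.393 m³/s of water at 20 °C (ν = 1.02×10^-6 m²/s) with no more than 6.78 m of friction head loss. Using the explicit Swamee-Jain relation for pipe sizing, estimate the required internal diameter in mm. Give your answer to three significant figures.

Swamee-Jain (Type III): D = 0.66·[ε^1.25·(LQ²/(gh_f))^4.75 + ν·Q^9.4·(L/(gh_f))^5.2]^0.04
LQ²/(gh_f) = 3.483; L/(gh_f) = 22.55
Term 1 = ε^1.25·(…)^4.75 = 0.00623; Term 2 = ν·Q^9.4·(…)^5.2 = 0.00171
D = 0.66·(0.00623 + 0.00171)^0.04 = 0.5439 m = 544 mm
Check: V = 1.69 m/s, Re = 9.02×10^5, f = 0.01561, h_f = 6.28 m ≈ 6.78 m ✓

D ≈ 544 mm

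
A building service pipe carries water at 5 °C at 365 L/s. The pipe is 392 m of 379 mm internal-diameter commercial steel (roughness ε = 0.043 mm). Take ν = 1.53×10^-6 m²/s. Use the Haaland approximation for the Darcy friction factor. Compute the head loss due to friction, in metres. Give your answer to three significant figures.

V = 4Q/(πD²) = 4·0.365/(π·0.379²) = 3.235 m/s
Re = VD/ν = 3.235·0.379/1.53×10^-6 = 8.01×10^5 → turbulent
ε/D = 0.043/379 = 1.13×10^-4
Haaland: f = 0.01376
h_f = f(L/D)V²/(2g) = 0.01376·(392/0.379)·3.235²/(2·9.81) = 7.595 m

h_f ≈ 7.59 m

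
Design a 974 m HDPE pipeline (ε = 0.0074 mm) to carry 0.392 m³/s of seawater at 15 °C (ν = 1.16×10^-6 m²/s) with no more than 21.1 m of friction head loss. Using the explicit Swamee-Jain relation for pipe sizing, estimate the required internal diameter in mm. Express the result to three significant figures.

Swamee-Jain (Type III): D = 0.66·[ε^1.25·(LQ²/(gh_f))^4.75 + ν·Q^9.4·(L/(gh_f))^5.2]^0.04
LQ²/(gh_f) = 0.7231; L/(gh_f) = 4.706
Term 1 = ε^1.25·(…)^4.75 = 8.27×10^-8; Term 2 = ν·Q^9.4·(…)^5.2 = 5.48×10^-7
D = 0.66·(8.27×10^-8 + 5.48×10^-7)^0.04 = 0.3729 m = 373 mm
Check: V = 3.59 m/s, Re = 1.15×10^6, f = 0.01184, h_f = 20.3 m ≈ 21.1 m ✓

D ≈ 373 mm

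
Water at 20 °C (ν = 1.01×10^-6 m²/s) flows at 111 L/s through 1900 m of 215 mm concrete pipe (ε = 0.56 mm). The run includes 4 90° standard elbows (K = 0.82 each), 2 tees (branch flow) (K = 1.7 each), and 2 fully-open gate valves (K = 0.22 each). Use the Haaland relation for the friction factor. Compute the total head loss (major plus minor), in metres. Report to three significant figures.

H_L ≈ 110 m

V = 4Q/(πD²) = 3.057 m/s; V²/2g = 0.4764 m
Re = 6.51×10^5, ε/D = 0.00260 → f = 0.02541 (Haaland)
Major: h_f = f(L/D)·V²/2g = 0.02541·8837·0.4764 = 107.0 m
Minor: ΣK = 7.12; h_m = ΣK·V²/2g = 3.392 m
Total H_L = 107.0 + 3.392 = 110.4 m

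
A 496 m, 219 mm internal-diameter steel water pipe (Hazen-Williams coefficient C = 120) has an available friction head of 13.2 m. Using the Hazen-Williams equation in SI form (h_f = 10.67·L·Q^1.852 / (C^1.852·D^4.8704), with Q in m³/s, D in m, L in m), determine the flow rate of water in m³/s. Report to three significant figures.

Rearranging: Q = [h_f·C^1.852·D^4.8704 / (10.67·L)]^(1/1.852)
Q = [13.2·120^1.852·0.219^4.8704 / (10.67·496)]^0.540 = 0.08692 m³/s

Q ≈ 0.0869 m³/s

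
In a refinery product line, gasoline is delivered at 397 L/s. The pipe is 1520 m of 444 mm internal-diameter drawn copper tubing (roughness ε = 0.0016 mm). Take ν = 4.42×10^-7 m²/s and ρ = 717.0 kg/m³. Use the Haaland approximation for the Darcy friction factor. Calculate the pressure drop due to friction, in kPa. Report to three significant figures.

V = 4Q/(πD²) = 4·0.397/(π·0.444²) = 2.564 m/s
Re = VD/ν = 2.564·0.444/4.42×10^-7 = 2.58×10^6 → turbulent
ε/D = 0.0016/444 = 3.60×10^-6
Haaland: f = 0.01006
h_f = f(L/D)V²/(2g) = 0.01006·(1520/0.444)·2.564²/(2·9.81) = 11.54 m
Δp = ρg·h_f = 717.0·9.81·11.54 = 81.18 kPa

Δp ≈ 81.2 kPa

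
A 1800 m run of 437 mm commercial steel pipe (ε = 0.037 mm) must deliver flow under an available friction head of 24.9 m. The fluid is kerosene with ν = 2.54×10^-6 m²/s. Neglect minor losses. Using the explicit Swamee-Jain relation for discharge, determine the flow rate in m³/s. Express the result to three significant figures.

Q ≈ 0.432 m³/s

Swamee-Jain (Type II): Q = -0.965·√(gD⁵h_f/L)·ln[ε/(3.7D) + √(3.17ν²L/(gD³h_f))]
√(gD⁵h_f/L) = √(9.81·0.437⁵·24.9/1800) = 0.04651
ε/(3.7D) = 2.29×10^-5; √(3.17ν²L/(gD³h_f)) = 4.25×10^-5
Q = -0.965·0.04651·ln(6.538×10^-5) = 0.4324 m³/s
Check: V = 2.88 m/s, Re = 4.96×10^5, f = 0.01430, h_f = 24.9 m ≈ 24.9 m ✓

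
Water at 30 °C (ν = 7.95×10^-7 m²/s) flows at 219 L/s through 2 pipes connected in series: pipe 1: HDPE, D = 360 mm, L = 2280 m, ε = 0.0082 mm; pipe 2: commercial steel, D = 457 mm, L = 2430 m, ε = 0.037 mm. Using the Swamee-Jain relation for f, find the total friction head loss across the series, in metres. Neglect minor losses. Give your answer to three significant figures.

Pipe 1: V = 2.152 m/s, Re = 9.74×10^5, ε/D = 2.28×10^-5, f = 0.01219, h_1 = f(L/D)V²/2g = 18.21 m
Pipe 2: V = 1.335 m/s, Re = 7.67×10^5, ε/D = 8.10×10^-5, f = 0.01356, h_2 = f(L/D)V²/2g = 6.552 m
Series → Q common, losses add: H = Σh = 24.76 m

H ≈ 24.8 m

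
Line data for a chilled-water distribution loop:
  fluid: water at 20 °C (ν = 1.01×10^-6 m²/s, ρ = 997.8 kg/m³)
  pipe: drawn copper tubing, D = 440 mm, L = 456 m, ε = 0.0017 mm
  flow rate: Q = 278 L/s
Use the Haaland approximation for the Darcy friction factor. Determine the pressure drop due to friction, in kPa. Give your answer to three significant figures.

Δp ≈ 20.9 kPa

V = 4Q/(πD²) = 4·0.278/(π·0.440²) = 1.828 m/s
Re = VD/ν = 1.828·0.440/1.01×10^-6 = 7.96×10^5 → turbulent
ε/D = 0.0017/440 = 3.86×10^-6
Haaland: f = 0.01210
h_f = f(L/D)V²/(2g) = 0.01210·(456/0.440)·1.828²/(2·9.81) = 2.136 m
Δp = ρg·h_f = 997.8·9.81·2.136 = 20.91 kPa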